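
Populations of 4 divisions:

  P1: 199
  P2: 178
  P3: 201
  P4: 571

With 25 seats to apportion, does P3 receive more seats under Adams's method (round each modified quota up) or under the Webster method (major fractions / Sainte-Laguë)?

Adams: P1 4, P2 4, P3 5, P4 12.
Webster: P1 4, P2 4, P3 4, P4 13.
P3 gets 5 under Adams and 4 under Webster.

Adams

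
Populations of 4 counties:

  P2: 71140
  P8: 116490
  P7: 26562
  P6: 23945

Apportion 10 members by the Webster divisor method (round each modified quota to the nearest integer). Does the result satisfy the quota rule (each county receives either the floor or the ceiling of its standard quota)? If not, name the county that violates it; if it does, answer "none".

Standard quotas: P2 2.987, P8 4.892, P7 1.115, P6 1.006.
Webster allocation: P2 3, P8 5, P7 1, P6 1.
Every allocation lies between the lower and upper quota.

none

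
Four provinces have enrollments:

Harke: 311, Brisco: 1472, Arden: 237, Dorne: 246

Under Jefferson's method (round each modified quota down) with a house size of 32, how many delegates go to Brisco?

22

Standard divisor 2266/32 ≈ 70.812; standard quotas: Harke 4.392, Brisco 20.787, Arden 3.347, Dorne 3.474.
Rounding down gives 4, 20, 3, 3 = 30 seats, so the divisor must be adjusted.
With modified divisor 65: modified quotas Harke 4.785, Brisco 22.646, Arden 3.646, Dorne 3.785.
Rounding down: Harke 4, Brisco 22, Arden 3, Dorne 3 (total 32).
Brisco receives 22.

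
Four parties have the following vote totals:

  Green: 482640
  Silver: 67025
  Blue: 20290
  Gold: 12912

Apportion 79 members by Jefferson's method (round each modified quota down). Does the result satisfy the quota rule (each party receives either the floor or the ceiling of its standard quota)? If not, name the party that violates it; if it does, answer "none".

Standard quotas: Green 65.416, Silver 9.084, Blue 2.750, Gold 1.750.
Jefferson allocation: Green 67, Silver 9, Blue 2, Gold 1.
Green has quota 65.416 (lower 65, upper 66) but receives 67 — outside the quota interval.

Green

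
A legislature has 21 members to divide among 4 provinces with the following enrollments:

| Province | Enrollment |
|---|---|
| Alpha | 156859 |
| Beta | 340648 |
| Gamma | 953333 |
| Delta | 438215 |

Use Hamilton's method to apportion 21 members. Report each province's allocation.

Alpha=2, Beta=4, Gamma=10, Delta=5

The standard divisor is 1889055/21 = 89955.
Standard quotas: Alpha 1.7437, Beta 3.7869, Gamma 10.5979, Delta 4.8715.
Lower quotas: Alpha 1, Beta 3, Gamma 10, Delta 4 (sum 18, leaving 3 seats).
Remainders in descending order: Delta 0.8715, Beta 0.7869, Alpha 0.7437, Gamma 0.5979.
The surplus seats go to Delta, Beta, Alpha.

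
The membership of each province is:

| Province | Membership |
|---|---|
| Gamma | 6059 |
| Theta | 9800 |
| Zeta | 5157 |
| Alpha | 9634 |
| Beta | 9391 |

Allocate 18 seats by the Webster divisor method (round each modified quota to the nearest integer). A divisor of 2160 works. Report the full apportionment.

Gamma 3; Theta 5; Zeta 2; Alpha 4; Beta 4

With modified divisor 2160: modified quotas Gamma 2.805, Theta 4.537, Zeta 2.388, Alpha 4.460, Beta 4.348.
Rounding to the nearest integer: Gamma 3, Theta 5, Zeta 2, Alpha 4, Beta 4 (total 18).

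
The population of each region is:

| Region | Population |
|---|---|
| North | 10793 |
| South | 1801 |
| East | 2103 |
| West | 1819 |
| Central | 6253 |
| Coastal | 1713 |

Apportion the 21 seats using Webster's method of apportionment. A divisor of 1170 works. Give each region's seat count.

With modified divisor 1170: modified quotas North 9.225, South 1.539, East 1.797, West 1.555, Central 5.344, Coastal 1.464.
Rounding to the nearest integer: North 9, South 2, East 2, West 2, Central 5, Coastal 1 (total 21).

North=9, South=2, East=2, West=2, Central=5, Coastal=1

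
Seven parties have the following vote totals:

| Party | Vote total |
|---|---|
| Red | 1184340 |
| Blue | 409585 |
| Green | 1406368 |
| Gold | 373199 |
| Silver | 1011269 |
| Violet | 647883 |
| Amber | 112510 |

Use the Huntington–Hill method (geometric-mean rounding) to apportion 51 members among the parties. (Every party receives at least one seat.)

Red 12; Blue 4; Green 14; Gold 4; Silver 10; Violet 6; Amber 1

With divisor 101527: modified quotas Red 11.665, Blue 4.034, Green 13.852, Gold 3.676, Silver 9.961, Violet 6.381, Amber 1.108.
Geometric-mean thresholds: Red √(11·12)=11.489, Blue √(4·5)=4.472, Green √(13·14)=13.491, Gold √(3·4)=3.464, Silver √(9·10)=9.487, Violet √(6·7)=6.481, Amber √(1·2)=1.414.
Each quota rounded against its threshold gives Red 12, Blue 4, Green 14, Gold 4, Silver 10, Violet 6, Amber 1 (total 51).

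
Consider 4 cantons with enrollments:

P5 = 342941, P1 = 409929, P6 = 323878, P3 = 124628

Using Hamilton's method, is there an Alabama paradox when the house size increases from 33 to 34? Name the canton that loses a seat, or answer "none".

At 33 seats: P5 9, P1 11, P6 9, P3 4.
At 34 seats: P5 10, P1 12, P6 9, P3 3.
P3 drops from 4 to 3.

P3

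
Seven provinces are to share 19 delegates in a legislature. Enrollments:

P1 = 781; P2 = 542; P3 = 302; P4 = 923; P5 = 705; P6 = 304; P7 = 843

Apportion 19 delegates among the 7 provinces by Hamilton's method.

P1 4, P2 2, P3 1, P4 4, P5 3, P6 1, P7 4

Total 4400; standard divisor 4400/19 ≈ 231.579.
Standard quotas: P1 3.373, P2 2.340, P3 1.304, P4 3.986, P5 3.044, P6 1.313, P7 3.640.
Lower quotas: P1 3, P2 2, P3 1, P4 3, P5 3, P6 1, P7 3 (sum 16, leaving 3 seats).
Remainders in descending order: P4 0.986, P7 0.640, P1 0.372, P2 0.340, P6 0.313, P3 0.304, P5 0.044.
The surplus seats go to P4, P7, P1.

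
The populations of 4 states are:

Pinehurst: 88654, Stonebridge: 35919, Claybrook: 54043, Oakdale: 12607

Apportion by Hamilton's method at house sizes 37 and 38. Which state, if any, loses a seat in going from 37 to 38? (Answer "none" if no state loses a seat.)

At 37 seats: Pinehurst 17, Stonebridge 7, Claybrook 11, Oakdale 2.
At 38 seats: Pinehurst 18, Stonebridge 7, Claybrook 11, Oakdale 2.
No state's allocation decreased.

none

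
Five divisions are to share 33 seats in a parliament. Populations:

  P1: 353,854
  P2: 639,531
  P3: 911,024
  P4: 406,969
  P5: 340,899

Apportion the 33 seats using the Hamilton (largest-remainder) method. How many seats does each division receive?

P1 5; P2 8; P3 11; P4 5; P5 4

The standard divisor is 2652277/33 ≈ 80372.03.
Standard quotas: P1 4.4027, P2 7.9571, P3 11.3351, P4 5.0636, P5 4.2415.
Lower quotas: P1 4, P2 7, P3 11, P4 5, P5 4 (sum 31, leaving 2 seats).
Remainders in descending order: P2 0.9571, P1 0.4027, P3 0.3351, P5 0.2415, P4 0.0636.
Largest remainders: P2, P1 receive the extra seats.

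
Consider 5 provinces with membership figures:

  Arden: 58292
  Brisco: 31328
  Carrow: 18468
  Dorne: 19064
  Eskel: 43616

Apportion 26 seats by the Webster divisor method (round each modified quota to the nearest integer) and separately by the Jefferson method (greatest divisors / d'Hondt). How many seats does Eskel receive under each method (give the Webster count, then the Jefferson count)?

6 and 7

Webster: Arden 9, Brisco 5, Carrow 3, Dorne 3, Eskel 6.
Jefferson: Arden 9, Brisco 5, Carrow 2, Dorne 3, Eskel 7.
Eskel gets 6 under Webster and 7 under Jefferson.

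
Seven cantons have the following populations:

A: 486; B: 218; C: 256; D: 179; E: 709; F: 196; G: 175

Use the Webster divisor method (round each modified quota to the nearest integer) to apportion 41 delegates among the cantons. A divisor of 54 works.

A 9, B 4, C 5, D 3, E 13, F 4, G 3

With modified divisor 54: modified quotas A 9.000, B 4.037, C 4.741, D 3.315, E 13.130, F 3.630, G 3.241.
Rounding to the nearest integer: A 9, B 4, C 5, D 3, E 13, F 4, G 3 (total 41).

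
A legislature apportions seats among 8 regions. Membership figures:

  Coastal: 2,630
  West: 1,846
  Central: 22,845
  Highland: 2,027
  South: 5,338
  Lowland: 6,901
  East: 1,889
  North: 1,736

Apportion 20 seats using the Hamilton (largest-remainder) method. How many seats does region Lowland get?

Total 45212; standard divisor 45212/20 ≈ 2260.6.
Standard quotas: Coastal 1.1634, West 0.8166, Central 10.1057, Highland 0.8967, South 2.3613, Lowland 3.0527, East 0.8356, North 0.7679.
Lower quotas: Coastal 1, West 0, Central 10, Highland 0, South 2, Lowland 3, East 0, North 0 (sum 16, leaving 4 seats).
Remainders in descending order: Highland 0.8967, East 0.8356, West 0.8166, North 0.7679, South 0.3613, Coastal 0.1634, Central 0.1057, Lowland 0.0527.
The surplus seats go to Highland, East, West, North.
Lowland receives 3.

3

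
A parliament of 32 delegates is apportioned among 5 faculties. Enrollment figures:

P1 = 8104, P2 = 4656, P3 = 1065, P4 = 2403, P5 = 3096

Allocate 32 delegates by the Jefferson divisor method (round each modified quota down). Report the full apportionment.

P1=14, P2=8, P3=1, P4=4, P5=5

Standard divisor 19324/32 ≈ 603.875; standard quotas: P1 13.420, P2 7.710, P3 1.764, P4 3.979, P5 5.127.
Rounding down gives 13, 7, 1, 3, 5 = 29 seats, so the divisor must be adjusted.
With modified divisor 560: modified quotas P1 14.471, P2 8.314, P3 1.902, P4 4.291, P5 5.529.
Rounding down: P1 14, P2 8, P3 1, P4 4, P5 5 (total 32).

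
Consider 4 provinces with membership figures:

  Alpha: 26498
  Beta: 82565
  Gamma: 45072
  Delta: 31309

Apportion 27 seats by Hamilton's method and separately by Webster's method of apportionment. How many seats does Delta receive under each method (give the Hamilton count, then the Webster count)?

4 and 5

Hamilton: Alpha 4, Beta 12, Gamma 7, Delta 4.
Webster: Alpha 4, Beta 12, Gamma 6, Delta 5.
Delta gets 4 under Hamilton and 5 under Webster.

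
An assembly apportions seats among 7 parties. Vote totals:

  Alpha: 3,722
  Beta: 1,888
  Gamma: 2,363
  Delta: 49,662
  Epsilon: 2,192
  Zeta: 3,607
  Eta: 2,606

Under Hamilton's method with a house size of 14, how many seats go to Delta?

11

Standard divisor: 66040 ÷ 14 ≈ 4717.143.
Standard quotas: Alpha 0.7890, Beta 0.4002, Gamma 0.5009, Delta 10.5280, Epsilon 0.4647, Zeta 0.7647, Eta 0.5525.
Lower quotas: Alpha 0, Beta 0, Gamma 0, Delta 10, Epsilon 0, Zeta 0, Eta 0 (sum 10, leaving 4 seats).
Remainders in descending order: Alpha 0.7890, Zeta 0.7647, Eta 0.5525, Delta 0.5280, Gamma 0.5009, Epsilon 0.4647, Beta 0.4002.
The surplus seats go to Alpha, Zeta, Eta, Delta.
Delta receives 11.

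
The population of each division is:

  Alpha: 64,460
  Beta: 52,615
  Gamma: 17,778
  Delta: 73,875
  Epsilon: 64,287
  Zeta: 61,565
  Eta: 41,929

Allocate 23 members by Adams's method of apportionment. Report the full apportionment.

Standard divisor 376509/23 ≈ 16369.957; standard quotas: Alpha 3.938, Beta 3.214, Gamma 1.086, Delta 4.513, Epsilon 3.927, Zeta 3.761, Eta 2.561.
Rounding up gives 4, 4, 2, 5, 4, 4, 3 = 26 seats, so the divisor must be adjusted.
With modified divisor 19500: modified quotas Alpha 3.306, Beta 2.698, Gamma 0.912, Delta 3.788, Epsilon 3.297, Zeta 3.157, Eta 2.150.
Rounding up: Alpha 4, Beta 3, Gamma 1, Delta 4, Epsilon 4, Zeta 4, Eta 3 (total 23).

Alpha: 4, Beta: 3, Gamma: 1, Delta: 4, Epsilon: 4, Zeta: 4, Eta: 3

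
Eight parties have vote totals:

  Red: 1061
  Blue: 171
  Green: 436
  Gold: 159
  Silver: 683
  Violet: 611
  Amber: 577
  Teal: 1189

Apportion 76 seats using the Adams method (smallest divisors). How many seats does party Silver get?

11

Standard divisor 4887/76 ≈ 64.303; standard quotas: Red 16.500, Blue 2.659, Green 6.780, Gold 2.473, Silver 10.622, Violet 9.502, Amber 8.973, Teal 18.491.
Rounding up gives 17, 3, 7, 3, 11, 10, 9, 19 = 79 seats, so the divisor must be adjusted.
With modified divisor 68.1: modified quotas Red 15.580, Blue 2.511, Green 6.402, Gold 2.335, Silver 10.029, Violet 8.972, Amber 8.473, Teal 17.460.
Rounding up: Red 16, Blue 3, Green 7, Gold 3, Silver 11, Violet 9, Amber 9, Teal 18 (total 76).
Silver receives 11.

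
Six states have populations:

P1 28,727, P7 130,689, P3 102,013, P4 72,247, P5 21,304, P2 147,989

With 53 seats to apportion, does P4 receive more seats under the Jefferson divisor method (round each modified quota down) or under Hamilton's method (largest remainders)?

Jefferson: P1 3, P7 14, P3 11, P4 7, P5 2, P2 16.
Hamilton: P1 3, P7 14, P3 11, P4 8, P5 2, P2 15.
P4 gets 7 under Jefferson and 8 under Hamilton.

Hamilton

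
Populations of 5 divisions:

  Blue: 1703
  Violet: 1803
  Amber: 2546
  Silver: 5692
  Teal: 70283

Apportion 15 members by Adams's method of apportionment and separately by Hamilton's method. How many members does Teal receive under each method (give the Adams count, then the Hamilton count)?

Adams: Blue 1, Violet 1, Amber 1, Silver 1, Teal 11.
Hamilton: Blue 0, Violet 0, Amber 1, Silver 1, Teal 13.
Teal gets 11 under Adams and 13 under Hamilton.

11 and 13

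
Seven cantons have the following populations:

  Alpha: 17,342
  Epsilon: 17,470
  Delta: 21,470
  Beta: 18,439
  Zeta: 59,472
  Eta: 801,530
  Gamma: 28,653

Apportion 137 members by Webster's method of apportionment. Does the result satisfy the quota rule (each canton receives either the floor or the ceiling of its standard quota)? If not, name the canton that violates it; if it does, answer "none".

Standard quotas: Alpha 2.464, Epsilon 2.482, Delta 3.050, Beta 2.619, Zeta 8.449, Eta 113.866, Gamma 4.070.
Webster allocation: Alpha 2, Epsilon 2, Delta 3, Beta 3, Zeta 8, Eta 115, Gamma 4.
Eta has quota 113.866 (lower 113, upper 114) but receives 115 — outside the quota interval.

Eta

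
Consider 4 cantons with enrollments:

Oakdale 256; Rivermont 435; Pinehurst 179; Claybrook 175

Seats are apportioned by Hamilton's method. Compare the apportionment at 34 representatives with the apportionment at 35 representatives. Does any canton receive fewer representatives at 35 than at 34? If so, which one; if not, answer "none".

At 34 seats: Oakdale 8, Rivermont 14, Pinehurst 6, Claybrook 6.
At 35 seats: Oakdale 9, Rivermont 14, Pinehurst 6, Claybrook 6.
No canton's allocation decreased.

none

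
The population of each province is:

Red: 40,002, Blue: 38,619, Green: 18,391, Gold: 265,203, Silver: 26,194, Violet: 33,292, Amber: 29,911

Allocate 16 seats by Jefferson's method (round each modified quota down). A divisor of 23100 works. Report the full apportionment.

With modified divisor 23100: modified quotas Red 1.732, Blue 1.672, Green 0.796, Gold 11.481, Silver 1.134, Violet 1.441, Amber 1.295.
Rounding down: Red 1, Blue 1, Green 0, Gold 11, Silver 1, Violet 1, Amber 1 (total 16).

Red: 1, Blue: 1, Green: 0, Gold: 11, Silver: 1, Violet: 1, Amber: 1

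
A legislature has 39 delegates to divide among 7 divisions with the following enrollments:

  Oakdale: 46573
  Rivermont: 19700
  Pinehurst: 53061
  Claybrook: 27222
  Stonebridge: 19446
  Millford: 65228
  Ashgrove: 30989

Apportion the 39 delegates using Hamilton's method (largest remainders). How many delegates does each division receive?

Oakdale=7; Rivermont=3; Pinehurst=8; Claybrook=4; Stonebridge=3; Millford=10; Ashgrove=4

Standard divisor: 262219 ÷ 39 ≈ 6723.564.
Standard quotas: Oakdale 6.9268, Rivermont 2.9300, Pinehurst 7.8918, Claybrook 4.0487, Stonebridge 2.8922, Millford 9.7014, Ashgrove 4.6090.
Lower quotas: Oakdale 6, Rivermont 2, Pinehurst 7, Claybrook 4, Stonebridge 2, Millford 9, Ashgrove 4 (sum 34, leaving 5 seats).
Remainders in descending order: Rivermont 0.9300, Oakdale 0.9268, Stonebridge 0.8922, Pinehurst 0.8918, Millford 0.7014, Ashgrove 0.6090, Claybrook 0.0487.
Largest remainders: Rivermont, Oakdale, Stonebridge, Pinehurst, Millford receive the extra seats.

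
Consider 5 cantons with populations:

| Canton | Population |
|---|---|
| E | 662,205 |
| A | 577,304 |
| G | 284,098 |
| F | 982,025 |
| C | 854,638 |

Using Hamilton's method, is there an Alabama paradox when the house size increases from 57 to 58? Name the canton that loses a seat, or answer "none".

none

At 57 seats: E 11, A 10, G 5, F 17, C 14.
At 58 seats: E 11, A 10, G 5, F 17, C 15.
No canton's allocation decreased.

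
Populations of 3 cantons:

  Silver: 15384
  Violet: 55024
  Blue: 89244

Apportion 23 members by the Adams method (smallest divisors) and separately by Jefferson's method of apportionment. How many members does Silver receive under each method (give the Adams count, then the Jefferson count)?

Adams: Silver 3, Violet 8, Blue 12.
Jefferson: Silver 2, Violet 8, Blue 13.
Silver gets 3 under Adams and 2 under Jefferson.

3 and 2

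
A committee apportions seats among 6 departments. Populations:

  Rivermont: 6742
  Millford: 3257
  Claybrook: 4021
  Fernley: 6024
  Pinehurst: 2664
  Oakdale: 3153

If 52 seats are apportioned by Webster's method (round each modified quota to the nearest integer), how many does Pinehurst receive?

Standard divisor 25861/52 ≈ 497.327; standard quotas: Rivermont 13.556, Millford 6.549, Claybrook 8.085, Fernley 12.113, Pinehurst 5.357, Oakdale 6.340.
Rounding to the nearest integer gives Rivermont 14, Millford 7, Claybrook 8, Fernley 12, Pinehurst 5, Oakdale 6 — total 52, matching the house size, so no adjustment is needed.
Pinehurst receives 5.

5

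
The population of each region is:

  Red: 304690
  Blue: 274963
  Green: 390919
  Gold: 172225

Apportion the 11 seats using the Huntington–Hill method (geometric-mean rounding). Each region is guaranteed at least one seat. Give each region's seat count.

With divisor 112551: modified quotas Red 2.707, Blue 2.443, Green 3.473, Gold 1.530.
Geometric-mean thresholds: Red √(2·3)=2.449, Blue √(2·3)=2.449, Green √(3·4)=3.464, Gold √(1·2)=1.414.
Each quota rounded against its threshold gives Red 3, Blue 2, Green 4, Gold 2 (total 11).

Red=3, Blue=2, Green=4, Gold=2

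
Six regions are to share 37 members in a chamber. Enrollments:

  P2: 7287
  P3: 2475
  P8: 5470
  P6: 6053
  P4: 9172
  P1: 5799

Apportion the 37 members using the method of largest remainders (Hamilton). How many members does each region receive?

The standard divisor is 36256/37 ≈ 979.892.
Standard quotas: P2 7.4365, P3 2.5258, P8 5.5822, P6 6.1772, P4 9.3602, P1 5.9180.
Lower quotas: P2 7, P3 2, P8 5, P6 6, P4 9, P1 5 (sum 34, leaving 3 seats).
Remainders in descending order: P1 0.9180, P8 0.5822, P3 0.5258, P2 0.4365, P4 0.3602, P6 0.1772.
Largest remainders: P1, P8, P3 receive the extra seats.

P2 7, P3 3, P8 6, P6 6, P4 9, P1 6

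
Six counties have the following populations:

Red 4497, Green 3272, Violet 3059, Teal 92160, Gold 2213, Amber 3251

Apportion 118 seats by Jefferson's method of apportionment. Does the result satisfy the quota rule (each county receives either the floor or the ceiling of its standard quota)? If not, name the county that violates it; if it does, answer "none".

Standard quotas: Red 4.893, Green 3.560, Violet 3.328, Teal 100.274, Gold 2.408, Amber 3.537.
Jefferson allocation: Red 5, Green 3, Violet 3, Teal 102, Gold 2, Amber 3.
Teal has quota 100.274 (lower 100, upper 101) but receives 102 — outside the quota interval.

Teal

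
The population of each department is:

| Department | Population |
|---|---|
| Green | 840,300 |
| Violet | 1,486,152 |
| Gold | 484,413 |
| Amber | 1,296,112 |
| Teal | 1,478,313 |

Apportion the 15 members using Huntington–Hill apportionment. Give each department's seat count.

Green=2; Violet=4; Gold=1; Amber=4; Teal=4

With divisor 358603: modified quotas Green 2.343, Violet 4.144, Gold 1.351, Amber 3.614, Teal 4.122.
Geometric-mean thresholds: Green √(2·3)=2.449, Violet √(4·5)=4.472, Gold √(1·2)=1.414, Amber √(3·4)=3.464, Teal √(4·5)=4.472.
Each quota rounded against its threshold gives Green 2, Violet 4, Gold 1, Amber 4, Teal 4 (total 15).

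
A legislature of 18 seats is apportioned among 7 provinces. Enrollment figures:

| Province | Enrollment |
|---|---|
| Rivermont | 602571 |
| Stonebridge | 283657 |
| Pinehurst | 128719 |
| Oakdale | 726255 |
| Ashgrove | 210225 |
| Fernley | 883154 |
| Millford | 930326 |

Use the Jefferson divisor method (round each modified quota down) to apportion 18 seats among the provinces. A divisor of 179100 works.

With modified divisor 179100: modified quotas Rivermont 3.364, Stonebridge 1.584, Pinehurst 0.719, Oakdale 4.055, Ashgrove 1.174, Fernley 4.931, Millford 5.194.
Rounding down: Rivermont 3, Stonebridge 1, Pinehurst 0, Oakdale 4, Ashgrove 1, Fernley 4, Millford 5 (total 18).

Rivermont 3, Stonebridge 1, Pinehurst 0, Oakdale 4, Ashgrove 1, Fernley 4, Millford 5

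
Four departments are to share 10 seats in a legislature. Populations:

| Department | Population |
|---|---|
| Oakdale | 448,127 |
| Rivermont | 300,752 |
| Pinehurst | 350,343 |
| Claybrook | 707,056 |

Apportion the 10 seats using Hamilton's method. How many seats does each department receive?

Oakdale=2, Rivermont=2, Pinehurst=2, Claybrook=4

The standard divisor is 1806278/10 ≈ 180627.8.
Standard quotas: Oakdale 2.4809, Rivermont 1.6650, Pinehurst 1.9396, Claybrook 3.9144.
Lower quotas: Oakdale 2, Rivermont 1, Pinehurst 1, Claybrook 3 (sum 7, leaving 3 seats).
Remainders in descending order: Pinehurst 0.9396, Claybrook 0.9144, Rivermont 0.6650, Oakdale 0.4809.
The surplus seats go to Pinehurst, Claybrook, Rivermont.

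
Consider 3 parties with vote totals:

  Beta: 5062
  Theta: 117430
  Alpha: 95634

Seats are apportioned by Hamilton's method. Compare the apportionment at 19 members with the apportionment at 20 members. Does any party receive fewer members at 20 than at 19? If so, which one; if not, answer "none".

At 19 seats: Beta 1, Theta 10, Alpha 8.
At 20 seats: Beta 0, Theta 11, Alpha 9.
Beta drops from 1 to 0.

Beta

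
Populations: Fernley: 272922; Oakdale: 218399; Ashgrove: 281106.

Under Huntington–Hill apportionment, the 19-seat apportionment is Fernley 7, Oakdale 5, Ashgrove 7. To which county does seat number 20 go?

Oakdale

Priority for the next seat is population ÷ (√(s·(s+1))).
Priorities: Fernley 36470.736, Oakdale 39874.020, Ashgrove 37564.369.
Highest priority: Oakdale.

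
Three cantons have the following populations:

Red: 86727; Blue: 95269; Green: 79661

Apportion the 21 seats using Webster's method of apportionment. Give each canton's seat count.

Red: 7, Blue: 8, Green: 6

Standard divisor 261657/21 ≈ 12459.857; standard quotas: Red 6.961, Blue 7.646, Green 6.393.
Rounding to the nearest integer gives Red 7, Blue 8, Green 6 — total 21, matching the house size, so no adjustment is needed.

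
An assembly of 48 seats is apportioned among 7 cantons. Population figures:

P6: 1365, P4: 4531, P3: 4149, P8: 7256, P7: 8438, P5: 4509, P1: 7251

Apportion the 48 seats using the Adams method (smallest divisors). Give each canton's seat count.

Standard divisor 37499/48 ≈ 781.229; standard quotas: P6 1.747, P4 5.800, P3 5.311, P8 9.288, P7 10.801, P5 5.772, P1 9.282.
Rounding up gives 2, 6, 6, 10, 11, 6, 10 = 51 seats, so the divisor must be adjusted.
With modified divisor 840: modified quotas P6 1.625, P4 5.394, P3 4.939, P8 8.638, P7 10.045, P5 5.368, P1 8.632.
Rounding up: P6 2, P4 6, P3 5, P8 9, P7 11, P5 6, P1 9 (total 48).

P6 2, P4 6, P3 5, P8 9, P7 11, P5 6, P1 9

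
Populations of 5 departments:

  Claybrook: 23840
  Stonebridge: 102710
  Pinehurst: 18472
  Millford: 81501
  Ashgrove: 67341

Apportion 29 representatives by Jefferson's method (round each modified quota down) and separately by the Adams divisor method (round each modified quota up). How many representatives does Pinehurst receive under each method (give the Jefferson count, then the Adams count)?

1 and 2

Jefferson: Claybrook 2, Stonebridge 11, Pinehurst 1, Millford 8, Ashgrove 7.
Adams: Claybrook 3, Stonebridge 10, Pinehurst 2, Millford 8, Ashgrove 6.
Pinehurst gets 1 under Jefferson and 2 under Adams.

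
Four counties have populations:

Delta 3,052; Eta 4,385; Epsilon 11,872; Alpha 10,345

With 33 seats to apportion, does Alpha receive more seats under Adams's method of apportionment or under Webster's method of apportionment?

Adams: Delta 4, Eta 5, Epsilon 13, Alpha 11.
Webster: Delta 3, Eta 5, Epsilon 13, Alpha 12.
Alpha gets 11 under Adams and 12 under Webster.

Webster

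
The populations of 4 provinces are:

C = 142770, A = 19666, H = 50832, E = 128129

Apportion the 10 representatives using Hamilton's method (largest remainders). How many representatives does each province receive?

Standard divisor: 341397 ÷ 10 ≈ 34139.7.
Standard quotas: C 4.1819, A 0.5760, H 1.4889, E 3.7531.
Lower quotas: C 4, A 0, H 1, E 3 (sum 8, leaving 2 seats).
Remainders in descending order: E 0.7531, A 0.5760, H 0.4889, C 0.1819.
Largest remainders: E, A receive the extra seats.

C 4; A 1; H 1; E 4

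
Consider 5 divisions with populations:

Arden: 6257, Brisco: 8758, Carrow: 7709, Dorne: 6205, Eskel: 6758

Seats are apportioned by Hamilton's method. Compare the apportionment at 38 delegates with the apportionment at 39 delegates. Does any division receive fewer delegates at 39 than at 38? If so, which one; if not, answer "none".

At 38 seats: Arden 7, Brisco 9, Carrow 8, Dorne 7, Eskel 7.
At 39 seats: Arden 7, Brisco 10, Carrow 8, Dorne 7, Eskel 7.
No division's allocation decreased.

none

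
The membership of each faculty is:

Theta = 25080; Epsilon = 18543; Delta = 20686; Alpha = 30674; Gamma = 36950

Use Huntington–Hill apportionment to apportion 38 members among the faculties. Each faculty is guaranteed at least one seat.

Theta=7; Epsilon=5; Delta=6; Alpha=9; Gamma=11

With divisor 3454: modified quotas Theta 7.261, Epsilon 5.369, Delta 5.989, Alpha 8.881, Gamma 10.698.
Geometric-mean thresholds: Theta √(7·8)=7.483, Epsilon √(5·6)=5.477, Delta √(5·6)=5.477, Alpha √(8·9)=8.485, Gamma √(10·11)=10.488.
Each quota rounded against its threshold gives Theta 7, Epsilon 5, Delta 6, Alpha 9, Gamma 11 (total 38).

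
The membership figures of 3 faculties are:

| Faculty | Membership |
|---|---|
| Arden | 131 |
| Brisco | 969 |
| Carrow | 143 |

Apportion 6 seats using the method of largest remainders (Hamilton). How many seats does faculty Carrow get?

The standard divisor is 1243/6 ≈ 207.167.
Standard quotas: Arden 0.632, Brisco 4.677, Carrow 0.690.
Lower quotas: Arden 0, Brisco 4, Carrow 0 (sum 4, leaving 2 seats).
Remainders in descending order: Carrow 0.690, Brisco 0.677, Arden 0.632.
Largest remainders: Carrow, Brisco receive the extra seats.
Carrow receives 1.

1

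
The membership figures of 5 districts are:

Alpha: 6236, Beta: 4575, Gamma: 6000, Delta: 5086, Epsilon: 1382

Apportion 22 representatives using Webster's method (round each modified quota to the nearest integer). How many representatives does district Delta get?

Standard divisor 23279/22 ≈ 1058.136; standard quotas: Alpha 5.893, Beta 4.324, Gamma 5.670, Delta 4.807, Epsilon 1.306.
Rounding to the nearest integer gives Alpha 6, Beta 4, Gamma 6, Delta 5, Epsilon 1 — total 22, matching the house size, so no adjustment is needed.
Delta receives 5.

5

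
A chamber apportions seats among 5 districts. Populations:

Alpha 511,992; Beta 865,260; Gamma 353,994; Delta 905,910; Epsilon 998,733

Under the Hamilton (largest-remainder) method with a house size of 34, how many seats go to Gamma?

3

Standard divisor: 3635889 ÷ 34 ≈ 106937.912.
Standard quotas: Alpha 4.7878, Beta 8.0912, Gamma 3.3103, Delta 8.4714, Epsilon 9.3394.
Lower quotas: Alpha 4, Beta 8, Gamma 3, Delta 8, Epsilon 9 (sum 32, leaving 2 seats).
Remainders in descending order: Alpha 0.7878, Delta 0.4714, Epsilon 0.3394, Gamma 0.3103, Beta 0.0912.
Largest remainders: Alpha, Delta receive the extra seats.
Gamma receives 3.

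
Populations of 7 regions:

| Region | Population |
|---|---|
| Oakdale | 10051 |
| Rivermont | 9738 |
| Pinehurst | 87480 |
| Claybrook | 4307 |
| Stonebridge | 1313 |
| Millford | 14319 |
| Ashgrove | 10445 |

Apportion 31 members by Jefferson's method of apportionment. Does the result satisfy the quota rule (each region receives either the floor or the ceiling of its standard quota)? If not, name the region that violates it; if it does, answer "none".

Pinehurst

Standard quotas: Oakdale 2.264, Rivermont 2.193, Pinehurst 19.701, Claybrook 0.970, Stonebridge 0.296, Millford 3.225, Ashgrove 2.352.
Jefferson allocation: Oakdale 2, Rivermont 2, Pinehurst 21, Claybrook 1, Stonebridge 0, Millford 3, Ashgrove 2.
Pinehurst has quota 19.701 (lower 19, upper 20) but receives 21 — outside the quota interval.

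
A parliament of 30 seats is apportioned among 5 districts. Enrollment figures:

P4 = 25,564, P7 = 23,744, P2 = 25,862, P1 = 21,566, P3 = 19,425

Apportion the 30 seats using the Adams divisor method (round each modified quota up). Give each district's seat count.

P4 6, P7 6, P2 7, P1 6, P3 5

Standard divisor 116161/30 ≈ 3872.033; standard quotas: P4 6.602, P7 6.132, P2 6.679, P1 5.570, P3 5.017.
Rounding up gives 7, 7, 7, 6, 6 = 33 seats, so the divisor must be adjusted.
With modified divisor 4290: modified quotas P4 5.959, P7 5.535, P2 6.028, P1 5.027, P3 4.528.
Rounding up: P4 6, P7 6, P2 7, P1 6, P3 5 (total 30).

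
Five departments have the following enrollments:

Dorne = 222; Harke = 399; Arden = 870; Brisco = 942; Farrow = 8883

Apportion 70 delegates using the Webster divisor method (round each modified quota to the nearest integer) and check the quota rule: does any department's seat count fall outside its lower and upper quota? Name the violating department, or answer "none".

Standard quotas: Dorne 1.373, Harke 2.468, Arden 5.382, Brisco 5.827, Farrow 54.950.
Webster allocation: Dorne 1, Harke 2, Arden 5, Brisco 6, Farrow 56.
Farrow has quota 54.950 (lower 54, upper 55) but receives 56 — outside the quota interval.

Farrow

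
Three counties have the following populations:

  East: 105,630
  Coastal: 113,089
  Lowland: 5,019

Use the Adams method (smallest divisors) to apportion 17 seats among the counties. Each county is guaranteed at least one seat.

East=8, Coastal=8, Lowland=1

Standard divisor 223738/17 ≈ 13161.059; standard quotas: East 8.026, Coastal 8.593, Lowland 0.381.
Rounding up gives 9, 9, 1 = 19 seats, so the divisor must be adjusted.
With modified divisor 14600: modified quotas East 7.235, Coastal 7.746, Lowland 0.344.
Rounding up: East 8, Coastal 8, Lowland 1 (total 17).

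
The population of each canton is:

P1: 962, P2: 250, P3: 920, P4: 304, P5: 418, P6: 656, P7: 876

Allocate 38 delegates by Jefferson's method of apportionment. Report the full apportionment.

P1 9, P2 2, P3 8, P4 2, P5 3, P6 6, P7 8

Standard divisor 4386/38 ≈ 115.421; standard quotas: P1 8.335, P2 2.166, P3 7.971, P4 2.634, P5 3.622, P6 5.684, P7 7.590.
Rounding down gives 8, 2, 7, 2, 3, 5, 7 = 34 seats, so the divisor must be adjusted.
With modified divisor 106: modified quotas P1 9.075, P2 2.358, P3 8.679, P4 2.868, P5 3.943, P6 6.189, P7 8.264.
Rounding down: P1 9, P2 2, P3 8, P4 2, P5 3, P6 6, P7 8 (total 38).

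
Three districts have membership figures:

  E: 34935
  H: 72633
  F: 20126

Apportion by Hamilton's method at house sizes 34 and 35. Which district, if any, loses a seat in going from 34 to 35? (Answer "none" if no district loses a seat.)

At 34 seats: E 9, H 19, F 6.
At 35 seats: E 10, H 20, F 5.
F drops from 6 to 5.

F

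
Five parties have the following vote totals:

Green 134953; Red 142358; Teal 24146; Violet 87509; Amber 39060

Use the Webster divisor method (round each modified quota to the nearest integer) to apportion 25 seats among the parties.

Green 8; Red 9; Teal 1; Violet 5; Amber 2

Standard divisor 428026/25 ≈ 17121.04; standard quotas: Green 7.882, Red 8.315, Teal 1.410, Violet 5.111, Amber 2.281.
Rounding to the nearest integer gives 8, 8, 1, 5, 2 = 24 seats, so the divisor must be adjusted.
With modified divisor 16400: modified quotas Green 8.229, Red 8.680, Teal 1.472, Violet 5.336, Amber 2.382.
Rounding to the nearest integer: Green 8, Red 9, Teal 1, Violet 5, Amber 2 (total 25).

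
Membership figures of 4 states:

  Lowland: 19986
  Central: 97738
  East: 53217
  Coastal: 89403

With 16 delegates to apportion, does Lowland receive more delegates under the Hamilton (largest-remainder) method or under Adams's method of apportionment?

Hamilton: Lowland 1, Central 6, East 3, Coastal 6.
Adams: Lowland 2, Central 6, East 3, Coastal 5.
Lowland gets 1 under Hamilton and 2 under Adams.

Adams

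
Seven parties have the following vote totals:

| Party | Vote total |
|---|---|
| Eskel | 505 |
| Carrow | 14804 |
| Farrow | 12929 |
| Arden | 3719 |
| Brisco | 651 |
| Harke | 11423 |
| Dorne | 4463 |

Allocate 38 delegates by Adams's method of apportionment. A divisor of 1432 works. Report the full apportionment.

With modified divisor 1432: modified quotas Eskel 0.353, Carrow 10.338, Farrow 9.029, Arden 2.597, Brisco 0.455, Harke 7.977, Dorne 3.117.
Rounding up: Eskel 1, Carrow 11, Farrow 10, Arden 3, Brisco 1, Harke 8, Dorne 4 (total 38).

Eskel: 1, Carrow: 11, Farrow: 10, Arden: 3, Brisco: 1, Harke: 8, Dorne: 4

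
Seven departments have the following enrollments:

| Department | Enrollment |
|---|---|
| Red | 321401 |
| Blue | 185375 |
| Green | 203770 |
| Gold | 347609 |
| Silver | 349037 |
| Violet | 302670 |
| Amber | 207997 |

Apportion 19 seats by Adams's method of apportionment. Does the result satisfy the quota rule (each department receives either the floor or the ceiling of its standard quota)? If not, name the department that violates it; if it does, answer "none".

Standard quotas: Red 3.184, Blue 1.836, Green 2.019, Gold 3.444, Silver 3.458, Violet 2.999, Amber 2.061.
Adams allocation: Red 3, Blue 2, Green 2, Gold 3, Silver 4, Violet 3, Amber 2.
Every allocation lies between the lower and upper quota.

none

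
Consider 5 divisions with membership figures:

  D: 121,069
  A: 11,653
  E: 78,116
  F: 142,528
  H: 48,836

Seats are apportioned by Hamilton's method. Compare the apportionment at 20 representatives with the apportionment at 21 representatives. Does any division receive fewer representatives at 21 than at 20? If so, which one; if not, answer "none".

At 20 seats: D 6, A 1, E 4, F 7, H 2.
At 21 seats: D 6, A 1, E 4, F 7, H 3.
No division's allocation decreased.

none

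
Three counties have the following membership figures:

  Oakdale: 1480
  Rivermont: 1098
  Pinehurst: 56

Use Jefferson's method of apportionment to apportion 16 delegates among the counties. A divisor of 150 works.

With modified divisor 150: modified quotas Oakdale 9.867, Rivermont 7.320, Pinehurst 0.373.
Rounding down: Oakdale 9, Rivermont 7, Pinehurst 0 (total 16).

Oakdale 9; Rivermont 7; Pinehurst 0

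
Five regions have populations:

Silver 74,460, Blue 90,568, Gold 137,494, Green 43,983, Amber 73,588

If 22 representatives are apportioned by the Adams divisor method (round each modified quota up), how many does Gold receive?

Standard divisor 420093/22 ≈ 19095.136; standard quotas: Silver 3.899, Blue 4.743, Gold 7.200, Green 2.303, Amber 3.854.
Rounding up gives 4, 5, 8, 3, 4 = 24 seats, so the divisor must be adjusted.
With modified divisor 22300: modified quotas Silver 3.339, Blue 4.061, Gold 6.166, Green 1.972, Amber 3.300.
Rounding up: Silver 4, Blue 5, Gold 7, Green 2, Amber 4 (total 22).
Gold receives 7.

7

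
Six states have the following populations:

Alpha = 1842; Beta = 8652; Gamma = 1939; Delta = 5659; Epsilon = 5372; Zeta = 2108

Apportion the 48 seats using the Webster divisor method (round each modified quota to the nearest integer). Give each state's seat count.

Standard divisor 25572/48 ≈ 532.75; standard quotas: Alpha 3.458, Beta 16.240, Gamma 3.640, Delta 10.622, Epsilon 10.084, Zeta 3.957.
Rounding to the nearest integer gives Alpha 3, Beta 16, Gamma 4, Delta 11, Epsilon 10, Zeta 4 — total 48, matching the house size, so no adjustment is needed.

Alpha: 3, Beta: 16, Gamma: 4, Delta: 11, Epsilon: 10, Zeta: 4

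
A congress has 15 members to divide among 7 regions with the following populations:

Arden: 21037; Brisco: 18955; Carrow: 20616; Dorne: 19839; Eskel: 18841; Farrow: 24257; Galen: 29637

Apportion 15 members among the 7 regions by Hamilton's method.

Standard divisor: 153182 ÷ 15 ≈ 10212.133.
Standard quotas: Arden 2.0600, Brisco 1.8561, Carrow 2.0188, Dorne 1.9427, Eskel 1.8450, Farrow 2.3753, Galen 2.9021.
Lower quotas: Arden 2, Brisco 1, Carrow 2, Dorne 1, Eskel 1, Farrow 2, Galen 2 (sum 11, leaving 4 seats).
Remainders in descending order: Dorne 0.9427, Galen 0.9021, Brisco 0.8561, Eskel 0.8450, Farrow 0.3753, Arden 0.0600, Carrow 0.0188.
The surplus seats go to Dorne, Galen, Brisco, Eskel.

Arden 2, Brisco 2, Carrow 2, Dorne 2, Eskel 2, Farrow 2, Galen 3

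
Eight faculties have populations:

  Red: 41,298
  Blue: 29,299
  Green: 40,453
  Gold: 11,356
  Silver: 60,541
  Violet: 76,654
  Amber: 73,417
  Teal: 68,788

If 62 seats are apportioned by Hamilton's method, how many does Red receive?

6

Total 401806; standard divisor 401806/62 ≈ 6480.742.
Standard quotas: Red 6.3724, Blue 4.5209, Green 6.2420, Gold 1.7523, Silver 9.3417, Violet 11.8280, Amber 11.3285, Teal 10.6142.
Lower quotas: Red 6, Blue 4, Green 6, Gold 1, Silver 9, Violet 11, Amber 11, Teal 10 (sum 58, leaving 4 seats).
Remainders in descending order: Violet 0.8280, Gold 0.7523, Teal 0.6142, Blue 0.5209, Red 0.3724, Silver 0.3417, Amber 0.3285, Green 0.2420.
Largest remainders: Violet, Gold, Teal, Blue receive the extra seats.
Red receives 6.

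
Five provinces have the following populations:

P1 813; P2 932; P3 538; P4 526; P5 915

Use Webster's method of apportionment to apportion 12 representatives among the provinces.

Standard divisor 3724/12 ≈ 310.333; standard quotas: P1 2.620, P2 3.003, P3 1.734, P4 1.695, P5 2.948.
Rounding to the nearest integer gives 3, 3, 2, 2, 3 = 13 seats, so the divisor must be adjusted.
With modified divisor 340: modified quotas P1 2.391, P2 2.741, P3 1.582, P4 1.547, P5 2.691.
Rounding to the nearest integer: P1 2, P2 3, P3 2, P4 2, P5 3 (total 12).

P1 2, P2 3, P3 2, P4 2, P5 3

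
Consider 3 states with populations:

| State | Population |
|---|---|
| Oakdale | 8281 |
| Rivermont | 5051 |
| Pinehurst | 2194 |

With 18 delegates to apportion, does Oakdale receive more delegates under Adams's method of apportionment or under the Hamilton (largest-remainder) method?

Adams: Oakdale 9, Rivermont 6, Pinehurst 3.
Hamilton: Oakdale 10, Rivermont 6, Pinehurst 2.
Oakdale gets 9 under Adams and 10 under Hamilton.

Hamilton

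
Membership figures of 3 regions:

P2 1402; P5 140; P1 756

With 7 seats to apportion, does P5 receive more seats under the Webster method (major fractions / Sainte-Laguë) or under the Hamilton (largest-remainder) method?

Hamilton

Webster: P2 5, P5 0, P1 2.
Hamilton: P2 4, P5 1, P1 2.
P5 gets 0 under Webster and 1 under Hamilton.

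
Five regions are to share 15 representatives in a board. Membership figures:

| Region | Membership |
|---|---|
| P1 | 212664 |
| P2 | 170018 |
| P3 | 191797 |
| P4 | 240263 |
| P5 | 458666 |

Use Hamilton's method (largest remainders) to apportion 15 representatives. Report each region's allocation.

The standard divisor is 1273408/15 ≈ 84893.867.
Standard quotas: P1 2.5051, P2 2.0027, P3 2.2593, P4 2.8302, P5 5.4028.
Lower quotas: P1 2, P2 2, P3 2, P4 2, P5 5 (sum 13, leaving 2 seats).
Remainders in descending order: P4 0.8302, P1 0.5051, P5 0.4028, P3 0.2593, P2 0.0027.
Largest remainders: P4, P1 receive the extra seats.

P1 3, P2 2, P3 2, P4 3, P5 5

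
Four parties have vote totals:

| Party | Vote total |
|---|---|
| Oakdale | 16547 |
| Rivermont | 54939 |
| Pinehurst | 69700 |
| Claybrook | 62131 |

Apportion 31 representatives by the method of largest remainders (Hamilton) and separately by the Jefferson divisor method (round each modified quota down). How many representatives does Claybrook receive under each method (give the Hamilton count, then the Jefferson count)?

9 and 10

Hamilton: Oakdale 3, Rivermont 8, Pinehurst 11, Claybrook 9.
Jefferson: Oakdale 2, Rivermont 8, Pinehurst 11, Claybrook 10.
Claybrook gets 9 under Hamilton and 10 under Jefferson.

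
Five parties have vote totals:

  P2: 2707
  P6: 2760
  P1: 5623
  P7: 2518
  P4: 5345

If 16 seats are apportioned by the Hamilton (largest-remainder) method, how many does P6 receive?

Standard divisor: 18953 ÷ 16 ≈ 1184.562.
Standard quotas: P2 2.2852, P6 2.3300, P1 4.7469, P7 2.1257, P4 4.5122.
Lower quotas: P2 2, P6 2, P1 4, P7 2, P4 4 (sum 14, leaving 2 seats).
Remainders in descending order: P1 0.7469, P4 0.5122, P6 0.3300, P2 0.2852, P7 0.1257.
The surplus seats go to P1, P4.
P6 receives 2.

2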